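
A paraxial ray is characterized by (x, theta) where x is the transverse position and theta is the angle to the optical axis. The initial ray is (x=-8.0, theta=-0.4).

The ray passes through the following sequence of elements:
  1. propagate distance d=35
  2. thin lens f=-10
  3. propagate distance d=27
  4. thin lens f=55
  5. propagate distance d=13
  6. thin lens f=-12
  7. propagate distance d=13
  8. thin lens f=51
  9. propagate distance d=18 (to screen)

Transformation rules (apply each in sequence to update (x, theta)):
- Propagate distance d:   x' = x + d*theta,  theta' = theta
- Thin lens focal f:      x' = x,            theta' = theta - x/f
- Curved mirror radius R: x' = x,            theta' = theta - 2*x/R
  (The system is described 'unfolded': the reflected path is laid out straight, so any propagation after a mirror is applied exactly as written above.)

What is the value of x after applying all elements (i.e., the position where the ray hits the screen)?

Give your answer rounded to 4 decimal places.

Initial: x=-8.0000 theta=-0.4000
After 1 (propagate distance d=35): x=-22.0000 theta=-0.4000
After 2 (thin lens f=-10): x=-22.0000 theta=-2.6000
After 3 (propagate distance d=27): x=-92.2000 theta=-2.6000
After 4 (thin lens f=55): x=-92.2000 theta=-254/275 (≈-0.9236)
After 5 (propagate distance d=13): x=-28657/275 (≈-104.2073) theta=-254/275 (≈-0.9236)
After 6 (thin lens f=-12): x=-28657/275 (≈-104.2073) theta=-6341/660 (≈-9.6076)
After 7 (propagate distance d=13): x=-756049/3300 (≈-229.1058) theta=-6341/660 (≈-9.6076)
After 8 (thin lens f=51): x=-756049/3300 (≈-229.1058) theta=-430453/84150 (≈-5.1153)
After 9 (propagate distance d=18 (to screen)): x=-18018269/56100 (≈-321.1813) theta=-430453/84150 (≈-5.1153)
Rounded to 4 decimal places: x = -321.1813

Answer: -321.1813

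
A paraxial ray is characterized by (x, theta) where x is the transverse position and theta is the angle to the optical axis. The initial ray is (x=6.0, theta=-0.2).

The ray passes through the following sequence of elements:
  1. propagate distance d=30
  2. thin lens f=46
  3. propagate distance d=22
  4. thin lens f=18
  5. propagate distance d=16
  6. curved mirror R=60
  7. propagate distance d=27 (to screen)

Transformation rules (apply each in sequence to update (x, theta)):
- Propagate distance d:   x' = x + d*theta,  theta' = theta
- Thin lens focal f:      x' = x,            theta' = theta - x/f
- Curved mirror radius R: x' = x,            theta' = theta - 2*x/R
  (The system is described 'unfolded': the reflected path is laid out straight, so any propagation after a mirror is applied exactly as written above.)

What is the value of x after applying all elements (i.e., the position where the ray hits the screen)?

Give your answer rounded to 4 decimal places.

Answer: 0.8311

Derivation:
Initial: x=6.0000 theta=-0.2000
After 1 (propagate distance d=30): x=0.0000 theta=-0.2000
After 2 (thin lens f=46): x=0.0000 theta=-0.2000
After 3 (propagate distance d=22): x=-4.4000 theta=-0.2000
After 4 (thin lens f=18): x=-4.4000 theta=2/45 (≈0.0444)
After 5 (propagate distance d=16): x=-166/45 (≈-3.6889) theta=2/45 (≈0.0444)
After 6 (curved mirror R=60): x=-166/45 (≈-3.6889) theta=113/675 (≈0.1674)
After 7 (propagate distance d=27 (to screen)): x=187/225 (≈0.8311) theta=113/675 (≈0.1674)
Rounded to 4 decimal places: x = 0.8311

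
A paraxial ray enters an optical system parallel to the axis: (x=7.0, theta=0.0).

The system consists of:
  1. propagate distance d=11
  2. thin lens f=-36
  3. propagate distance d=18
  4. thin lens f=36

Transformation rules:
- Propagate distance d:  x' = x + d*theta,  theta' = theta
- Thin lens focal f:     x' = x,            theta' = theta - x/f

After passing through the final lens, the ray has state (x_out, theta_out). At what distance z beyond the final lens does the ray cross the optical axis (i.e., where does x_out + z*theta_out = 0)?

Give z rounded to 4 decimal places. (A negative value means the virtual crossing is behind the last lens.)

Answer: 108.0000

Derivation:
Initial: x=7.0000 theta=0.0000
After 1 (propagate distance d=11): x=7.0000 theta=0.0000
After 2 (thin lens f=-36): x=7.0000 theta=7/36 (≈0.1944)
After 3 (propagate distance d=18): x=10.5000 theta=7/36 (≈0.1944)
After 4 (thin lens f=36): x=10.5000 theta=-7/72 (≈-0.0972)
z_focus = -x_out/theta_out = -(10.5000)/(-7/72) = 108.0000
Rounded to 4 decimal places: z = 108.0000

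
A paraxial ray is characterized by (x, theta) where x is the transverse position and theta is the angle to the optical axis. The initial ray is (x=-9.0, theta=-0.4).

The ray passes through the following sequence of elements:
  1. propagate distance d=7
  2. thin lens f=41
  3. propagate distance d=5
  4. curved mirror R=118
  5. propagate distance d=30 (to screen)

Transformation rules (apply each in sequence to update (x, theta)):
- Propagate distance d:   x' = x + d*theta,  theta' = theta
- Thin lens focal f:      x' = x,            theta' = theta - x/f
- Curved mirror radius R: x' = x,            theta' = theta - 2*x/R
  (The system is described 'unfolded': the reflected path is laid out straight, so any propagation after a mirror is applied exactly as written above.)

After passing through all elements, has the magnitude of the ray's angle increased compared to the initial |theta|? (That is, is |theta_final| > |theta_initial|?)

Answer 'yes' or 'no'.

Initial: x=-9.0000 theta=-0.4000
After 1 (propagate distance d=7): x=-11.8000 theta=-0.4000
After 2 (thin lens f=41): x=-11.8000 theta=-23/205 (≈-0.1122)
After 3 (propagate distance d=5): x=-2534/205 (≈-12.3610) theta=-23/205 (≈-0.1122)
After 4 (curved mirror R=118): x=-2534/205 (≈-12.3610) theta=1177/12095 (≈0.0973)
After 5 (propagate distance d=30 (to screen)): x=-114196/12095 (≈-9.4416) theta=1177/12095 (≈0.0973)
|theta_initial|=0.4000 |theta_final|=1177/12095 (≈0.0973) -> not increased

Answer: no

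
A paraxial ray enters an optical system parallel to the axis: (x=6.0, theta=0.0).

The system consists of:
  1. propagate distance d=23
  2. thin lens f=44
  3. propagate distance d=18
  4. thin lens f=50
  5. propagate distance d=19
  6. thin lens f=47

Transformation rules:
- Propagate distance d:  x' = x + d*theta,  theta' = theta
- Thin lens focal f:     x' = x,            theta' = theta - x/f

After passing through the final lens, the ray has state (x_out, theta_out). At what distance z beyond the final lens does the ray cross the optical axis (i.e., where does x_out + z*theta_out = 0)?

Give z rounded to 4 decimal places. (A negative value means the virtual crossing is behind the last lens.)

Answer: -1.9743

Derivation:
Initial: x=6.0000 theta=0.0000
After 1 (propagate distance d=23): x=6.0000 theta=0.0000
After 2 (thin lens f=44): x=6.0000 theta=-3/22 (≈-0.1364)
After 3 (propagate distance d=18): x=39/11 (≈3.5455) theta=-3/22 (≈-0.1364)
After 4 (thin lens f=50): x=39/11 (≈3.5455) theta=-57/275 (≈-0.2073)
After 5 (propagate distance d=19): x=-108/275 (≈-0.3927) theta=-57/275 (≈-0.2073)
After 6 (thin lens f=47): x=-108/275 (≈-0.3927) theta=-2571/12925 (≈-0.1989)
z_focus = -x_out/theta_out = -(-108/275)/(-2571/12925) = -1692/857 ≈ -1.9743
Rounded to 4 decimal places: z = -1.9743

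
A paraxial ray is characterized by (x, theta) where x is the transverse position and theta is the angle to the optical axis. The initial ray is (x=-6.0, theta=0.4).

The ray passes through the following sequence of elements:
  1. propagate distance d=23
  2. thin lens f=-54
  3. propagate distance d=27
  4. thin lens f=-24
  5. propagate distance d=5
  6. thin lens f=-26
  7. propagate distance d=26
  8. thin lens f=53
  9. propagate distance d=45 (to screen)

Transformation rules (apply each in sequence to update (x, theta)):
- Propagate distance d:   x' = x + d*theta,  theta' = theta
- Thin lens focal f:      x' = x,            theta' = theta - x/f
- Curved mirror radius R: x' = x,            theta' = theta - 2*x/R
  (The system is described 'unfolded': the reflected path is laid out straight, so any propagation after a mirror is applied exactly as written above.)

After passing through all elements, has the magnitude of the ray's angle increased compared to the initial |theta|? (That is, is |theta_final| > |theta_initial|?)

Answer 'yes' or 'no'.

Answer: yes

Derivation:
Initial: x=-6.0000 theta=0.4000
After 1 (propagate distance d=23): x=3.2000 theta=0.4000
After 2 (thin lens f=-54): x=3.2000 theta=62/135 (≈0.4593)
After 3 (propagate distance d=27): x=15.6000 theta=62/135 (≈0.4593)
After 4 (thin lens f=-24): x=15.6000 theta=599/540 (≈1.1093)
After 5 (propagate distance d=5): x=11419/540 (≈21.1463) theta=599/540 (≈1.1093)
After 6 (thin lens f=-26): x=11419/540 (≈21.1463) theta=26993/14040 (≈1.9226)
After 7 (propagate distance d=26): x=1067/15 (≈71.1333) theta=26993/14040 (≈1.9226)
After 8 (thin lens f=53): x=1067/15 (≈71.1333) theta=431917/744120 (≈0.5804)
After 9 (propagate distance d=45 (to screen)): x=8040889/82680 (≈97.2531) theta=431917/744120 (≈0.5804)
|theta_initial|=0.4000 |theta_final|=431917/744120 (≈0.5804) -> increased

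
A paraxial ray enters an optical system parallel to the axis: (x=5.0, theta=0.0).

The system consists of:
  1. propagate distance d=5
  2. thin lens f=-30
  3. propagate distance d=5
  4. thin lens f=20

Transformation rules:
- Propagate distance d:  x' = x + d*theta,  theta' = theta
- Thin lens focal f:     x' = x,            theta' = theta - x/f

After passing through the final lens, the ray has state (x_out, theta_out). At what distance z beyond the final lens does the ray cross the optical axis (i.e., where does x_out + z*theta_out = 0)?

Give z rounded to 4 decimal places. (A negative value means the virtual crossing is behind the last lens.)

Answer: 46.6667

Derivation:
Initial: x=5.0000 theta=0.0000
After 1 (propagate distance d=5): x=5.0000 theta=0.0000
After 2 (thin lens f=-30): x=5.0000 theta=1/6 (≈0.1667)
After 3 (propagate distance d=5): x=35/6 (≈5.8333) theta=1/6 (≈0.1667)
After 4 (thin lens f=20): x=35/6 (≈5.8333) theta=-0.1250
z_focus = -x_out/theta_out = -(35/6)/(-0.1250) = 140/3 ≈ 46.6667
Rounded to 4 decimal places: z = 46.6667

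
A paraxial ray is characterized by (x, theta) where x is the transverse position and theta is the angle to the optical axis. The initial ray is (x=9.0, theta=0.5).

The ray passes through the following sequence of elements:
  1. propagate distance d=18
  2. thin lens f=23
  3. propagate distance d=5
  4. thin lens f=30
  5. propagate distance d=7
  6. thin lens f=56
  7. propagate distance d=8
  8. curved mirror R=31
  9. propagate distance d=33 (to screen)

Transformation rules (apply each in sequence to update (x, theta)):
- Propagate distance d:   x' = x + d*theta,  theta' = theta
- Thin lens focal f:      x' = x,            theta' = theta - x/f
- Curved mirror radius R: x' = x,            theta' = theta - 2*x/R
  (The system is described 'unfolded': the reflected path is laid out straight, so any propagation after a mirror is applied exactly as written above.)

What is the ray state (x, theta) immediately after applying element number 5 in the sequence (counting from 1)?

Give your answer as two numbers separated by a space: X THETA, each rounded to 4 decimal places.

Answer: 10.7384 -0.8355

Derivation:
Initial: x=9.0000 theta=0.5000
After 1 (propagate distance d=18): x=18.0000 theta=0.5000
After 2 (thin lens f=23): x=18.0000 theta=-13/46 (≈-0.2826)
After 3 (propagate distance d=5): x=763/46 (≈16.5870) theta=-13/46 (≈-0.2826)
After 4 (thin lens f=30): x=763/46 (≈16.5870) theta=-1153/1380 (≈-0.8355)
After 5 (propagate distance d=7): x=14819/1380 (≈10.7384) theta=-1153/1380 (≈-0.8355)
Rounded to 4 decimal places: x = 10.7384, theta = -0.8355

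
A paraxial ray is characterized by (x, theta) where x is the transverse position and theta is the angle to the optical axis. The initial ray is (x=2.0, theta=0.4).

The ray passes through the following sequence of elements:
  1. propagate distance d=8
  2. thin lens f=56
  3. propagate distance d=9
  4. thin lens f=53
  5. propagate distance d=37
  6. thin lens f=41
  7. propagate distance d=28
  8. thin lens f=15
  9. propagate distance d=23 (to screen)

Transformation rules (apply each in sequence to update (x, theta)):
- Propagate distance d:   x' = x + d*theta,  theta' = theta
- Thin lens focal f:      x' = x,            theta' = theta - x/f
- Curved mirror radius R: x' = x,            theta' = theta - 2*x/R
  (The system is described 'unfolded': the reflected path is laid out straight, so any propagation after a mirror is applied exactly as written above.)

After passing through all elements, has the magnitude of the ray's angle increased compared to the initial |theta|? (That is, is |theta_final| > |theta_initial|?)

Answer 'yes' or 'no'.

Initial: x=2.0000 theta=0.4000
After 1 (propagate distance d=8): x=5.2000 theta=0.4000
After 2 (thin lens f=56): x=5.2000 theta=43/140 (≈0.3071)
After 3 (propagate distance d=9): x=223/28 (≈7.9643) theta=43/140 (≈0.3071)
After 4 (thin lens f=53): x=223/28 (≈7.9643) theta=291/1855 (≈0.1569)
After 5 (propagate distance d=37): x=102163/7420 (≈13.7686) theta=291/1855 (≈0.1569)
After 6 (thin lens f=41): x=102163/7420 (≈13.7686) theta=-7777/43460 (≈-0.1789)
After 7 (propagate distance d=28): x=2664391/304220 (≈8.7581) theta=-7777/43460 (≈-0.1789)
After 8 (thin lens f=15): x=2664391/304220 (≈8.7581) theta=-870244/1140825 (≈-0.7628)
After 9 (propagate distance d=23 (to screen)): x=-40096583/4563300 (≈-8.7868) theta=-870244/1140825 (≈-0.7628)
|theta_initial|=0.4000 |theta_final|=870244/1140825 (≈0.7628) -> increased

Answer: yes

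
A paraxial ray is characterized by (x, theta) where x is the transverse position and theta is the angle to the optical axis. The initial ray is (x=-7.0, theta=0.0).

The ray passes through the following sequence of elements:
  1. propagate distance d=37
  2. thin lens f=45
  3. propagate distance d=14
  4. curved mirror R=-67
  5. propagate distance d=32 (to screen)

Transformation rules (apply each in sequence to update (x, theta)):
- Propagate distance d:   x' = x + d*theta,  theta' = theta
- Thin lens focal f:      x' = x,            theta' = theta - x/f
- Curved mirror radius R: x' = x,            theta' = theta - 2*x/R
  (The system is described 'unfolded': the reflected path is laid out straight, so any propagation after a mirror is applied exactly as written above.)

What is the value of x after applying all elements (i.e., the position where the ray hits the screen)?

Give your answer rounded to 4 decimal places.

Initial: x=-7.0000 theta=0.0000
After 1 (propagate distance d=37): x=-7.0000 theta=0.0000
After 2 (thin lens f=45): x=-7.0000 theta=7/45 (≈0.1556)
After 3 (propagate distance d=14): x=-217/45 (≈-4.8222) theta=7/45 (≈0.1556)
After 4 (curved mirror R=-67): x=-217/45 (≈-4.8222) theta=7/603 (≈0.0116)
After 5 (propagate distance d=32 (to screen)): x=-1491/335 (≈-4.4507) theta=7/603 (≈0.0116)
Rounded to 4 decimal places: x = -4.4507

Answer: -4.4507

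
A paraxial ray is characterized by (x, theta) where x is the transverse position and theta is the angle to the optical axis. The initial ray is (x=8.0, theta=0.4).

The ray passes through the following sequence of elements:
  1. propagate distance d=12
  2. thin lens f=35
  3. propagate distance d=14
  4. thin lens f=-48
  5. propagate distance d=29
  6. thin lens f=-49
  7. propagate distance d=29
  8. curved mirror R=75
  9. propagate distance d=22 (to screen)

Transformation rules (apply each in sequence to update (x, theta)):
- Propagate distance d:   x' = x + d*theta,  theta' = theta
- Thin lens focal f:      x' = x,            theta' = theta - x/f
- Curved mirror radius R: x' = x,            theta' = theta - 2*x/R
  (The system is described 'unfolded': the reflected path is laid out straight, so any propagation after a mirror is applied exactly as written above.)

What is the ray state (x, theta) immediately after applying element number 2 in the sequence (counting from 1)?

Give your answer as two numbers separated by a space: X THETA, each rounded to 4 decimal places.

Initial: x=8.0000 theta=0.4000
After 1 (propagate distance d=12): x=12.8000 theta=0.4000
After 2 (thin lens f=35): x=12.8000 theta=6/175 (≈0.0343)
Rounded to 4 decimal places: x = 12.8000, theta = 0.0343

Answer: 12.8000 0.0343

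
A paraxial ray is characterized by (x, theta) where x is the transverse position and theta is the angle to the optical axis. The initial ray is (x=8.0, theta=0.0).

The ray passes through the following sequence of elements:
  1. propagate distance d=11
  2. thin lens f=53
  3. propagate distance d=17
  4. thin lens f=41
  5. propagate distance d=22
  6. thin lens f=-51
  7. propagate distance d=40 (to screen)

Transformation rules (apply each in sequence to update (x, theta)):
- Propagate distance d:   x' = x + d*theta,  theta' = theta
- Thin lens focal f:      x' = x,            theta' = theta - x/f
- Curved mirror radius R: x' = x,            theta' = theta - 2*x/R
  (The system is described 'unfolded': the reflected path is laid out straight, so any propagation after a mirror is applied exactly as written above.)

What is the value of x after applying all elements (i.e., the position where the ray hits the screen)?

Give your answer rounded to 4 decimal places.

Answer: -12.7712

Derivation:
Initial: x=8.0000 theta=0.0000
After 1 (propagate distance d=11): x=8.0000 theta=0.0000
After 2 (thin lens f=53): x=8.0000 theta=-8/53 (≈-0.1509)
After 3 (propagate distance d=17): x=288/53 (≈5.4340) theta=-8/53 (≈-0.1509)
After 4 (thin lens f=41): x=288/53 (≈5.4340) theta=-616/2173 (≈-0.2835)
After 5 (propagate distance d=22): x=-1744/2173 (≈-0.8026) theta=-616/2173 (≈-0.2835)
After 6 (thin lens f=-51): x=-1744/2173 (≈-0.8026) theta=-33160/110823 (≈-0.2992)
After 7 (propagate distance d=40 (to screen)): x=-1415344/110823 (≈-12.7712) theta=-33160/110823 (≈-0.2992)
Rounded to 4 decimal places: x = -12.7712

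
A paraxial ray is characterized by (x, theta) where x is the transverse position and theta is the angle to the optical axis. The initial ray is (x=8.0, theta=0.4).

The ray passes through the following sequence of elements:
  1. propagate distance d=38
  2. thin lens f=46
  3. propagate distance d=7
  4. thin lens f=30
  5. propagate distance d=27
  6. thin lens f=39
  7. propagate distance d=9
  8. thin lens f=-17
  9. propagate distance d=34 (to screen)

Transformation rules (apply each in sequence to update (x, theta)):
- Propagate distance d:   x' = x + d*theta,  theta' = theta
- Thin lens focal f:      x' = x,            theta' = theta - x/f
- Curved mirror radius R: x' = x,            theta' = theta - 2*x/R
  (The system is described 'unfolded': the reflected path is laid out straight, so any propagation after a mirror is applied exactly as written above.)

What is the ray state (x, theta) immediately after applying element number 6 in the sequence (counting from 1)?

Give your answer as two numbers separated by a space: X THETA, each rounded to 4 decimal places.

Answer: -0.5704 -0.8387

Derivation:
Initial: x=8.0000 theta=0.4000
After 1 (propagate distance d=38): x=23.2000 theta=0.4000
After 2 (thin lens f=46): x=23.2000 theta=-12/115 (≈-0.1043)
After 3 (propagate distance d=7): x=2584/115 (≈22.4696) theta=-12/115 (≈-0.1043)
After 4 (thin lens f=30): x=2584/115 (≈22.4696) theta=-64/75 (≈-0.8533)
After 5 (propagate distance d=27): x=-328/575 (≈-0.5704) theta=-64/75 (≈-0.8533)
After 6 (thin lens f=39): x=-328/575 (≈-0.5704) theta=-18808/22425 (≈-0.8387)
Rounded to 4 decimal places: x = -0.5704, theta = -0.8387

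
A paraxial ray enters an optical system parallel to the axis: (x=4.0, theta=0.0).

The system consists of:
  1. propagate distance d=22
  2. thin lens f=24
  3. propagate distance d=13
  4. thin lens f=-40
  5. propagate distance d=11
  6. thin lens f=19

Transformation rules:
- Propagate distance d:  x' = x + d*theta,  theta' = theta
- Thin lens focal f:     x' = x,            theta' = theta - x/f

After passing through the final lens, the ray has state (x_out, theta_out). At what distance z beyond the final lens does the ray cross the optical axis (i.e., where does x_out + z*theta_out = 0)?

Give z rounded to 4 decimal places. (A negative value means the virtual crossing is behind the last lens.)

Answer: 3.4211

Derivation:
Initial: x=4.0000 theta=0.0000
After 1 (propagate distance d=22): x=4.0000 theta=0.0000
After 2 (thin lens f=24): x=4.0000 theta=-1/6 (≈-0.1667)
After 3 (propagate distance d=13): x=11/6 (≈1.8333) theta=-1/6 (≈-0.1667)
After 4 (thin lens f=-40): x=11/6 (≈1.8333) theta=-29/240 (≈-0.1208)
After 5 (propagate distance d=11): x=121/240 (≈0.5042) theta=-29/240 (≈-0.1208)
After 6 (thin lens f=19): x=121/240 (≈0.5042) theta=-14/95 (≈-0.1474)
z_focus = -x_out/theta_out = -(121/240)/(-14/95) = 2299/672 ≈ 3.4211
Rounded to 4 decimal places: z = 3.4211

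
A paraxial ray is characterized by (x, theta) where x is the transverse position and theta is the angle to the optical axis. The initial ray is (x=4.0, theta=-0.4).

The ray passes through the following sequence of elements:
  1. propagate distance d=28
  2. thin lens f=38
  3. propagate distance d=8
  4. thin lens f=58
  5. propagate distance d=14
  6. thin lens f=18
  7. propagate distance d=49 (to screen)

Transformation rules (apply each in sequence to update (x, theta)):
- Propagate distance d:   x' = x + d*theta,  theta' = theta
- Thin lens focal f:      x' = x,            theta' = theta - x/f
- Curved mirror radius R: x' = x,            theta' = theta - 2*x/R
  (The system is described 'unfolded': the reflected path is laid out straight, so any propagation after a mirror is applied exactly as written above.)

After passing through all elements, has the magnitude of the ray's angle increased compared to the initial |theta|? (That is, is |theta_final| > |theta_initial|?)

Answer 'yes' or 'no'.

Initial: x=4.0000 theta=-0.4000
After 1 (propagate distance d=28): x=-7.2000 theta=-0.4000
After 2 (thin lens f=38): x=-7.2000 theta=-4/19 (≈-0.2105)
After 3 (propagate distance d=8): x=-844/95 (≈-8.8842) theta=-4/19 (≈-0.2105)
After 4 (thin lens f=58): x=-844/95 (≈-8.8842) theta=-158/2755 (≈-0.0574)
After 5 (propagate distance d=14): x=-26688/2755 (≈-9.6871) theta=-158/2755 (≈-0.0574)
After 6 (thin lens f=18): x=-26688/2755 (≈-9.6871) theta=3974/8265 (≈0.4808)
After 7 (propagate distance d=49 (to screen)): x=114662/8265 (≈13.8732) theta=3974/8265 (≈0.4808)
|theta_initial|=0.4000 |theta_final|=3974/8265 (≈0.4808) -> increased

Answer: yes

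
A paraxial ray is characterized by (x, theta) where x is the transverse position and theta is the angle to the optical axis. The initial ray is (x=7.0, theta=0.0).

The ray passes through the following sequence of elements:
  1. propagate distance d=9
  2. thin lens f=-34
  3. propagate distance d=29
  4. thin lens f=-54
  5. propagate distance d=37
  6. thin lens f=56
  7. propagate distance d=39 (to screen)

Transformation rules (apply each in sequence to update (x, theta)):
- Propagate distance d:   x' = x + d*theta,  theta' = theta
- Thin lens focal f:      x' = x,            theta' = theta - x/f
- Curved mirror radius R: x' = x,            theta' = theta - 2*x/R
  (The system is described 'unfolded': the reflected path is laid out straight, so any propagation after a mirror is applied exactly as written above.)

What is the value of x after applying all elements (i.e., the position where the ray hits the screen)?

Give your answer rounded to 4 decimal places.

Answer: 26.3450

Derivation:
Initial: x=7.0000 theta=0.0000
After 1 (propagate distance d=9): x=7.0000 theta=0.0000
After 2 (thin lens f=-34): x=7.0000 theta=7/34 (≈0.2059)
After 3 (propagate distance d=29): x=441/34 (≈12.9706) theta=7/34 (≈0.2059)
After 4 (thin lens f=-54): x=441/34 (≈12.9706) theta=91/204 (≈0.4461)
After 5 (propagate distance d=37): x=6013/204 (≈29.4755) theta=91/204 (≈0.4461)
After 6 (thin lens f=56): x=6013/204 (≈29.4755) theta=-131/1632 (≈-0.0803)
After 7 (propagate distance d=39 (to screen)): x=42995/1632 (≈26.3450) theta=-131/1632 (≈-0.0803)
Rounded to 4 decimal places: x = 26.3450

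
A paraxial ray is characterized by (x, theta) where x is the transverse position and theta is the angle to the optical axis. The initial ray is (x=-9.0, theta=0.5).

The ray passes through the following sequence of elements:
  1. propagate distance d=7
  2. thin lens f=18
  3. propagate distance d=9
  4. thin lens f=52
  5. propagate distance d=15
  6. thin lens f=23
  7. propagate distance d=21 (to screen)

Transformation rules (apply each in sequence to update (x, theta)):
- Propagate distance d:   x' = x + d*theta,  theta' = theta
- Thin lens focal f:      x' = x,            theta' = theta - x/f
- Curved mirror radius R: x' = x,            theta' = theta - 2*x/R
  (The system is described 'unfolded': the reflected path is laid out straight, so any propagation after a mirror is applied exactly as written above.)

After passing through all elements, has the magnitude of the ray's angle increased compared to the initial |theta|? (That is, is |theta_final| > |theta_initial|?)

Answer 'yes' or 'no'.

Initial: x=-9.0000 theta=0.5000
After 1 (propagate distance d=7): x=-5.5000 theta=0.5000
After 2 (thin lens f=18): x=-5.5000 theta=29/36 (≈0.8056)
After 3 (propagate distance d=9): x=1.7500 theta=29/36 (≈0.8056)
After 4 (thin lens f=52): x=1.7500 theta=1445/1872 (≈0.7719)
After 5 (propagate distance d=15): x=8317/624 (≈13.3285) theta=1445/1872 (≈0.7719)
After 6 (thin lens f=23): x=8317/624 (≈13.3285) theta=2071/10764 (≈0.1924)
After 7 (propagate distance d=21 (to screen)): x=83093/4784 (≈17.3689) theta=2071/10764 (≈0.1924)
|theta_initial|=0.5000 |theta_final|=2071/10764 (≈0.1924) -> not increased

Answer: no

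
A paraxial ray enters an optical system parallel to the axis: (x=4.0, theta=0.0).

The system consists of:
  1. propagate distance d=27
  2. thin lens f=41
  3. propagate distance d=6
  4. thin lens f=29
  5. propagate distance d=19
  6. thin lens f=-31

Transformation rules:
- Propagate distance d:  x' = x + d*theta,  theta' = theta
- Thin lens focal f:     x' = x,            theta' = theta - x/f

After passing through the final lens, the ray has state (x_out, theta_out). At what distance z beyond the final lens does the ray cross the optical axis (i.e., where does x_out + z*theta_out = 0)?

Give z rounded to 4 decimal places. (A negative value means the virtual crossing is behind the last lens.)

Answer: -2.8517

Derivation:
Initial: x=4.0000 theta=0.0000
After 1 (propagate distance d=27): x=4.0000 theta=0.0000
After 2 (thin lens f=41): x=4.0000 theta=-4/41 (≈-0.0976)
After 3 (propagate distance d=6): x=140/41 (≈3.4146) theta=-4/41 (≈-0.0976)
After 4 (thin lens f=29): x=140/41 (≈3.4146) theta=-256/1189 (≈-0.2153)
After 5 (propagate distance d=19): x=-804/1189 (≈-0.6762) theta=-256/1189 (≈-0.2153)
After 6 (thin lens f=-31): x=-804/1189 (≈-0.6762) theta=-8740/36859 (≈-0.2371)
z_focus = -x_out/theta_out = -(-804/1189)/(-8740/36859) = -6231/2185 ≈ -2.8517
Rounded to 4 decimal places: z = -2.8517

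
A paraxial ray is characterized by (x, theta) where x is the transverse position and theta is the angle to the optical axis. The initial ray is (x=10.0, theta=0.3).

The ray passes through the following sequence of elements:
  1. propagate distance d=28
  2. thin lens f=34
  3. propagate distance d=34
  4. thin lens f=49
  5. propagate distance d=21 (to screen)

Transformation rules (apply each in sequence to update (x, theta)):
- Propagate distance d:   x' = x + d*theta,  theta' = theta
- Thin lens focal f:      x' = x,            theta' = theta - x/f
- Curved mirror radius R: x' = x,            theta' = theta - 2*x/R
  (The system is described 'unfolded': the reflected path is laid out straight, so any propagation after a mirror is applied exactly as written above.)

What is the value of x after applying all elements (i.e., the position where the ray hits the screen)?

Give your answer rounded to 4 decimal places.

Initial: x=10.0000 theta=0.3000
After 1 (propagate distance d=28): x=18.4000 theta=0.3000
After 2 (thin lens f=34): x=18.4000 theta=-41/170 (≈-0.2412)
After 3 (propagate distance d=34): x=10.2000 theta=-41/170 (≈-0.2412)
After 4 (thin lens f=49): x=10.2000 theta=-3743/8330 (≈-0.4493)
After 5 (propagate distance d=21 (to screen)): x=909/1190 (≈0.7639) theta=-3743/8330 (≈-0.4493)
Rounded to 4 decimal places: x = 0.7639

Answer: 0.7639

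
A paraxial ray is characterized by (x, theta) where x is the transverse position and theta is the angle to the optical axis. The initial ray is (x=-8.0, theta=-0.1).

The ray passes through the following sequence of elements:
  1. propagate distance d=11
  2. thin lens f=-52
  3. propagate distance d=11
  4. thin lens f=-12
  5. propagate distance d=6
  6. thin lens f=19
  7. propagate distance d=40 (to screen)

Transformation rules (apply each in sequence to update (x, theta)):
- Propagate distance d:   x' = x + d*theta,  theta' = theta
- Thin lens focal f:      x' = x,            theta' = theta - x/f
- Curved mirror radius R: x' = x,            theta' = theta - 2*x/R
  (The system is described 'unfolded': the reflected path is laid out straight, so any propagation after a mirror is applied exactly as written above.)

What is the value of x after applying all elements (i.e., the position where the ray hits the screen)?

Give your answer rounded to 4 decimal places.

Initial: x=-8.0000 theta=-0.1000
After 1 (propagate distance d=11): x=-9.1000 theta=-0.1000
After 2 (thin lens f=-52): x=-9.1000 theta=-0.2750
After 3 (propagate distance d=11): x=-12.1250 theta=-0.2750
After 4 (thin lens f=-12): x=-12.1250 theta=-617/480 (≈-1.2854)
After 5 (propagate distance d=6): x=-19.8375 theta=-617/480 (≈-1.2854)
After 6 (thin lens f=19): x=-19.8375 theta=-2201/9120 (≈-0.2413)
After 7 (propagate distance d=40 (to screen)): x=-134479/4560 (≈-29.4910) theta=-2201/9120 (≈-0.2413)
Rounded to 4 decimal places: x = -29.4910

Answer: -29.4910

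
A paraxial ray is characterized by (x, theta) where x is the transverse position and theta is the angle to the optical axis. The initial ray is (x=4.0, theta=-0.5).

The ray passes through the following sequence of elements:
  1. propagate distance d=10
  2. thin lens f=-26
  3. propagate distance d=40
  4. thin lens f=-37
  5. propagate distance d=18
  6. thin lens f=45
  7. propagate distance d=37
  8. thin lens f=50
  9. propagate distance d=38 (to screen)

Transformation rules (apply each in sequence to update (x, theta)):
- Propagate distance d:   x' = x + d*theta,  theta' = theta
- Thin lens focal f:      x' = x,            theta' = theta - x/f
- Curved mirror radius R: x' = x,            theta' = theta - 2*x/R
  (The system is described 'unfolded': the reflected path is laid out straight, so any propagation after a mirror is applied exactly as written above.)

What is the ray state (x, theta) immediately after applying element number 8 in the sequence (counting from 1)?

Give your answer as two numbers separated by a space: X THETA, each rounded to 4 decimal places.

Answer: -50.1407 0.8151

Derivation:
Initial: x=4.0000 theta=-0.5000
After 1 (propagate distance d=10): x=-1.0000 theta=-0.5000
After 2 (thin lens f=-26): x=-1.0000 theta=-7/13 (≈-0.5385)
After 3 (propagate distance d=40): x=-293/13 (≈-22.5385) theta=-7/13 (≈-0.5385)
After 4 (thin lens f=-37): x=-293/13 (≈-22.5385) theta=-552/481 (≈-1.1476)
After 5 (propagate distance d=18): x=-20777/481 (≈-43.1954) theta=-552/481 (≈-1.1476)
After 6 (thin lens f=45): x=-20777/481 (≈-43.1954) theta=-4063/21645 (≈-0.1877)
After 7 (propagate distance d=37): x=-1085296/21645 (≈-50.1407) theta=-4063/21645 (≈-0.1877)
After 8 (thin lens f=50): x=-1085296/21645 (≈-50.1407) theta=441073/541125 (≈0.8151)
Rounded to 4 decimal places: x = -50.1407, theta = 0.8151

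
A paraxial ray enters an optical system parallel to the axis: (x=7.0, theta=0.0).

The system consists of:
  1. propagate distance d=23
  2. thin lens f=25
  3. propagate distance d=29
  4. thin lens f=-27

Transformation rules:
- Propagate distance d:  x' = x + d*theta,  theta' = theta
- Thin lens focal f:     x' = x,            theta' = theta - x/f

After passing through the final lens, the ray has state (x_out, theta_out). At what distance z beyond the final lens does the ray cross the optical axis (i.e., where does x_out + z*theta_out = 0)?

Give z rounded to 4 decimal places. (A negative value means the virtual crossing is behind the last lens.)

Answer: -3.4839

Derivation:
Initial: x=7.0000 theta=0.0000
After 1 (propagate distance d=23): x=7.0000 theta=0.0000
After 2 (thin lens f=25): x=7.0000 theta=-0.2800
After 3 (propagate distance d=29): x=-1.1200 theta=-0.2800
After 4 (thin lens f=-27): x=-1.1200 theta=-217/675 (≈-0.3215)
z_focus = -x_out/theta_out = -(-1.1200)/(-217/675) = -108/31 ≈ -3.4839
Rounded to 4 decimal places: z = -3.4839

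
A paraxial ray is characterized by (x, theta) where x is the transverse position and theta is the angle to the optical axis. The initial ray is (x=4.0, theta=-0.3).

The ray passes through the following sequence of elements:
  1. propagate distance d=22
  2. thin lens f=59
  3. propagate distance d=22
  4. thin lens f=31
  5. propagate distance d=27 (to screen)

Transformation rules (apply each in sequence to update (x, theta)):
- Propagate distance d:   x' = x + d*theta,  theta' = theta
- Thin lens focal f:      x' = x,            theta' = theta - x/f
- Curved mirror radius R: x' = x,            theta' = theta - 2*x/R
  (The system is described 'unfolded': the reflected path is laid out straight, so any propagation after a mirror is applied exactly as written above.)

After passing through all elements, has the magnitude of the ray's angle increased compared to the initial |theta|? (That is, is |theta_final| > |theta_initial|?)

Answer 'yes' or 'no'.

Initial: x=4.0000 theta=-0.3000
After 1 (propagate distance d=22): x=-2.6000 theta=-0.3000
After 2 (thin lens f=59): x=-2.6000 theta=-151/590 (≈-0.2559)
After 3 (propagate distance d=22): x=-2428/295 (≈-8.2305) theta=-151/590 (≈-0.2559)
After 4 (thin lens f=31): x=-2428/295 (≈-8.2305) theta=35/3658 (≈0.0096)
After 5 (propagate distance d=27 (to screen)): x=-145811/18290 (≈-7.9722) theta=35/3658 (≈0.0096)
|theta_initial|=0.3000 |theta_final|=35/3658 (≈0.0096) -> not increased

Answer: no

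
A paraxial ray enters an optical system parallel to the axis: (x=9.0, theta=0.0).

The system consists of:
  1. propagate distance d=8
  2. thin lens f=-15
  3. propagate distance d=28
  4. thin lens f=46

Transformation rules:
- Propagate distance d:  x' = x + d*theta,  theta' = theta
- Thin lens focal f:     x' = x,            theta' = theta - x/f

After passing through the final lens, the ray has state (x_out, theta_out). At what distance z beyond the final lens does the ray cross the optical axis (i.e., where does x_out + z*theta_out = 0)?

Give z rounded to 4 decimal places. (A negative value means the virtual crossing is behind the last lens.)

Initial: x=9.0000 theta=0.0000
After 1 (propagate distance d=8): x=9.0000 theta=0.0000
After 2 (thin lens f=-15): x=9.0000 theta=0.6000
After 3 (propagate distance d=28): x=25.8000 theta=0.6000
After 4 (thin lens f=46): x=25.8000 theta=9/230 (≈0.0391)
z_focus = -x_out/theta_out = -(25.8000)/(9/230) = -1978/3 ≈ -659.3333
Rounded to 4 decimal places: z = -659.3333

Answer: -659.3333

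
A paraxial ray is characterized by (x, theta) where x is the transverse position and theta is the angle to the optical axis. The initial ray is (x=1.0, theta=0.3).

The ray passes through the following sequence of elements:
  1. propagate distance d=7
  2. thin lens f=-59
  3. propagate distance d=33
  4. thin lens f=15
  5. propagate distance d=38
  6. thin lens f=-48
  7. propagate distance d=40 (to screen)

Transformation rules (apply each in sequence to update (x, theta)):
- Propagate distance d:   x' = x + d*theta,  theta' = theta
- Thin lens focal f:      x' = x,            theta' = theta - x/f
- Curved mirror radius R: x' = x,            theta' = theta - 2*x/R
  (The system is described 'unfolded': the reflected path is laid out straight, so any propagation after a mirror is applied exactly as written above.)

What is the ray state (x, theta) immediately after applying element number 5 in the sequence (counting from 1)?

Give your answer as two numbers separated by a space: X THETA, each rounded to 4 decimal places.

Initial: x=1.0000 theta=0.3000
After 1 (propagate distance d=7): x=3.1000 theta=0.3000
After 2 (thin lens f=-59): x=3.1000 theta=104/295 (≈0.3525)
After 3 (propagate distance d=33): x=8693/590 (≈14.7339) theta=104/295 (≈0.3525)
After 4 (thin lens f=15): x=8693/590 (≈14.7339) theta=-5573/8850 (≈-0.6297)
After 5 (propagate distance d=38): x=-81379/8850 (≈-9.1954) theta=-5573/8850 (≈-0.6297)
Rounded to 4 decimal places: x = -9.1954, theta = -0.6297

Answer: -9.1954 -0.6297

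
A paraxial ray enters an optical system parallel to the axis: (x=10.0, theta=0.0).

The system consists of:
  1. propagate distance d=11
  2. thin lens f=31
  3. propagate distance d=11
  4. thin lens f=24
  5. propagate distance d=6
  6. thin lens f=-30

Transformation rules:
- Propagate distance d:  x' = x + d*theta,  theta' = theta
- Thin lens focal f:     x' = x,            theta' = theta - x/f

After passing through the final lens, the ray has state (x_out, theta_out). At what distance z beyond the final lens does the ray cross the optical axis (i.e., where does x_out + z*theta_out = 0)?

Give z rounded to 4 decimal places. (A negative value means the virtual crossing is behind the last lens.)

Initial: x=10.0000 theta=0.0000
After 1 (propagate distance d=11): x=10.0000 theta=0.0000
After 2 (thin lens f=31): x=10.0000 theta=-10/31 (≈-0.3226)
After 3 (propagate distance d=11): x=200/31 (≈6.4516) theta=-10/31 (≈-0.3226)
After 4 (thin lens f=24): x=200/31 (≈6.4516) theta=-55/93 (≈-0.5914)
After 5 (propagate distance d=6): x=90/31 (≈2.9032) theta=-55/93 (≈-0.5914)
After 6 (thin lens f=-30): x=90/31 (≈2.9032) theta=-46/93 (≈-0.4946)
z_focus = -x_out/theta_out = -(90/31)/(-46/93) = 135/23 ≈ 5.8696
Rounded to 4 decimal places: z = 5.8696

Answer: 5.8696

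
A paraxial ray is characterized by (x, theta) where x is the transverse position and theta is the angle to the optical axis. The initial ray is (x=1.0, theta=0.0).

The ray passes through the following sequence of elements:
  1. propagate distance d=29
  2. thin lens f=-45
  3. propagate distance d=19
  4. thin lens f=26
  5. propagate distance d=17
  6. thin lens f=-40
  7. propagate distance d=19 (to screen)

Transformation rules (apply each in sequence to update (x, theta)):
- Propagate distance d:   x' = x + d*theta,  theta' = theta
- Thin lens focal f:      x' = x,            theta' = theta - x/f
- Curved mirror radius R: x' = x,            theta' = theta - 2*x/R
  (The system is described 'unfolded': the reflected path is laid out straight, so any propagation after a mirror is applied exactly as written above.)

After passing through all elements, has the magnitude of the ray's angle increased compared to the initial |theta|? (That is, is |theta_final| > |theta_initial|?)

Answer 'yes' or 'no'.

Initial: x=1.0000 theta=0.0000
After 1 (propagate distance d=29): x=1.0000 theta=0.0000
After 2 (thin lens f=-45): x=1.0000 theta=1/45 (≈0.0222)
After 3 (propagate distance d=19): x=64/45 (≈1.4222) theta=1/45 (≈0.0222)
After 4 (thin lens f=26): x=64/45 (≈1.4222) theta=-19/585 (≈-0.0325)
After 5 (propagate distance d=17): x=509/585 (≈0.8701) theta=-19/585 (≈-0.0325)
After 6 (thin lens f=-40): x=509/585 (≈0.8701) theta=-251/23400 (≈-0.0107)
After 7 (propagate distance d=19 (to screen)): x=5197/7800 (≈0.6663) theta=-251/23400 (≈-0.0107)
|theta_initial|=0.0000 |theta_final|=251/23400 (≈0.0107) -> increased

Answer: yes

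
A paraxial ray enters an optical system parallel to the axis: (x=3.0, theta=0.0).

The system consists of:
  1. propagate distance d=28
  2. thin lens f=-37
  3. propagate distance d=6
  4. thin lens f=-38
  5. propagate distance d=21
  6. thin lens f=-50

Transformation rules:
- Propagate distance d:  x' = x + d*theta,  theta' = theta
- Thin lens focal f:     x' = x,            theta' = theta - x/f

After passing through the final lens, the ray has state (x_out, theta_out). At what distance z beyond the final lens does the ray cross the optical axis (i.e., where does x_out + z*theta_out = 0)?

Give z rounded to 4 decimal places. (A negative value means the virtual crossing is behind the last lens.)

Initial: x=3.0000 theta=0.0000
After 1 (propagate distance d=28): x=3.0000 theta=0.0000
After 2 (thin lens f=-37): x=3.0000 theta=3/37 (≈0.0811)
After 3 (propagate distance d=6): x=129/37 (≈3.4865) theta=3/37 (≈0.0811)
After 4 (thin lens f=-38): x=129/37 (≈3.4865) theta=243/1406 (≈0.1728)
After 5 (propagate distance d=21): x=10005/1406 (≈7.1159) theta=243/1406 (≈0.1728)
After 6 (thin lens f=-50): x=10005/1406 (≈7.1159) theta=4431/14060 (≈0.3151)
z_focus = -x_out/theta_out = -(10005/1406)/(4431/14060) = -33350/1477 ≈ -22.5796
Rounded to 4 decimal places: z = -22.5796

Answer: -22.5796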